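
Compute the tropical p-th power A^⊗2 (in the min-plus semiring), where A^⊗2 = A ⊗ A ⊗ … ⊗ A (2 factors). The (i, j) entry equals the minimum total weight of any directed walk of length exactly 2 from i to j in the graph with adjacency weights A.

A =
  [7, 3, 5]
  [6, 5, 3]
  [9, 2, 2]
A^⊗2 =
  [9, 7, 6]
  [11, 5, 5]
  [8, 4, 4]

Each entry (A^⊗2)_ij equals the minimum over all length-2 walks i = v_0 → v_1 → … → v_2 = j of Σ_t A[v_t][v_{t+1}]. For example, for (i, j) = (0, 2) we minimise over 3 possible intermediate vertex sequences; the minimum is 6, attained along the walk 0 → 1 → 2.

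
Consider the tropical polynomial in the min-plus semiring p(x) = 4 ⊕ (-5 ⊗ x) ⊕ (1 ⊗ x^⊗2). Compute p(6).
p(6) = 1

A tropical monomial a ⊗ x^⊗i evaluates to a + i · x. Evaluating each term at x = 6:
  Term 0 contributes 4 + 0 · 6 = 4
  Term 1 contributes -5 + 1 · 6 = 1
  Term 2 contributes 1 + 2 · 6 = 13
p(6) = ⊕ of these = min[4, 1, 13] = 1.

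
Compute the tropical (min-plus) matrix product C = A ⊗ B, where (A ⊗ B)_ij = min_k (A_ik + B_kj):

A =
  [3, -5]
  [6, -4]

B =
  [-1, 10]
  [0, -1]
A ⊗ B =
  [-5, -6]
  [-4, -5]

Apply the min-plus product entry-by-entry:
  C[0][0] = min over k of (A[0][0] + B[0][0] = 3 + -1 = 2, A[0][1] + B[1][0] = -5 + 0 = -5) = -5 (attained at k = 1)
  C[0][1] = min over k of (A[0][0] + B[0][1] = 3 + 10 = 13, A[0][1] + B[1][1] = -5 + -1 = -6) = -6 (attained at k = 1)
  C[1][0] = min over k of (A[1][0] + B[0][0] = 6 + -1 = 5, A[1][1] + B[1][0] = -4 + 0 = -4) = -4 (attained at k = 1)
  C[1][1] = min over k of (A[1][0] + B[0][1] = 6 + 10 = 16, A[1][1] + B[1][1] = -4 + -1 = -5) = -5 (attained at k = 1)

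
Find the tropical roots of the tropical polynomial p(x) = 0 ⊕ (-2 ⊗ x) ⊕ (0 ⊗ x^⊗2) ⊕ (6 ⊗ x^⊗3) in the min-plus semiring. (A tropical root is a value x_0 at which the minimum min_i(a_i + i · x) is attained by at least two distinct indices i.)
Roots: {-6, -2, 2}

Each tropical root is a break point of the lower envelope of the lines y = a_i + i · x (there are 4 lines, with slopes 0, 1, ..., 3). Only the lines that attain the minimum somewhere contribute to roots; other lines are dominated. Here the surviving (envelope) indices are i = 3, i = 2, i = 1, i = 0.
Intersections between consecutive envelope lines give the roots: for adjacent envelope indices i < j the intersection is x = (a_i − a_j) / (j − i). Reading off the sorted break points: {-6, -2, 2}.
Verification: at each break x_0, at least two indices attain the minimum of min_i(a_i + i · x_0).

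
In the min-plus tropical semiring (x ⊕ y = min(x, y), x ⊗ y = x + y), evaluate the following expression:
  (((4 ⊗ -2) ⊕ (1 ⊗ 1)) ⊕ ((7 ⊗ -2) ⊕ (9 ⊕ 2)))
(((4 ⊗ -2) ⊕ (1 ⊗ 1)) ⊕ ((7 ⊗ -2) ⊕ (9 ⊕ 2))) = 2

Expand innermost to outermost. Recall ⊕ takes the minimum of its arguments and ⊗ takes their sum. Working out the expression (((4 ⊗ -2) ⊕ (1 ⊗ 1)) ⊕ ((7 ⊗ -2) ⊕ (9 ⊕ 2))) gives 2.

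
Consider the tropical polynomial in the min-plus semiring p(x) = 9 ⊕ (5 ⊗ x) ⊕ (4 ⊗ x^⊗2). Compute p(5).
p(5) = 9

A tropical monomial a ⊗ x^⊗i evaluates to a + i · x. Evaluating each term at x = 5:
  Term 0 contributes 9 + 0 · 5 = 9
  Term 1 contributes 5 + 1 · 5 = 10
  Term 2 contributes 4 + 2 · 5 = 14
p(5) = ⊕ of these = min[9, 10, 14] = 9.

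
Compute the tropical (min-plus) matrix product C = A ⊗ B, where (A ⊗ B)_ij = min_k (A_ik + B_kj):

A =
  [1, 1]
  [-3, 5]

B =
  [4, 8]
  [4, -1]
A ⊗ B =
  [5, 0]
  [1, 4]

Apply the min-plus product entry-by-entry:
  C[0][0] = min over k of (A[0][0] + B[0][0] = 1 + 4 = 5, A[0][1] + B[1][0] = 1 + 4 = 5) = 5 (attained at k = 0)
  C[0][1] = min over k of (A[0][0] + B[0][1] = 1 + 8 = 9, A[0][1] + B[1][1] = 1 + -1 = 0) = 0 (attained at k = 1)
  C[1][0] = min over k of (A[1][0] + B[0][0] = -3 + 4 = 1, A[1][1] + B[1][0] = 5 + 4 = 9) = 1 (attained at k = 0)
  C[1][1] = min over k of (A[1][0] + B[0][1] = -3 + 8 = 5, A[1][1] + B[1][1] = 5 + -1 = 4) = 4 (attained at k = 1)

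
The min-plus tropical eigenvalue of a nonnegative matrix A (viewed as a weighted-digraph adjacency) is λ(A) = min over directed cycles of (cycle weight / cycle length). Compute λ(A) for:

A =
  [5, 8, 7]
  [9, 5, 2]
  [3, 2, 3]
λ(A) = 2

Enumerate directed cycles and compute their means (weight / length). Sample:
  cycle 0 → 0: weight = 5, length = 1, mean = 5/1 ≈ 5.000
  cycle 1 → 1: weight = 5, length = 1, mean = 5/1 ≈ 5.000
  cycle 2 → 2: weight = 3, length = 1, mean = 3/1 ≈ 3.000
  cycle 0 → 1 → 0: weight = 17, length = 2, mean = 17/2 ≈ 8.500
  cycle 0 → 2 → 0: weight = 10, length = 2, mean = 10/2 ≈ 5.000
  cycle 1 → 0 → 1: weight = 17, length = 2, mean = 17/2 ≈ 8.500
Minimum mean = 2.000, attained e.g. along the cycle 1 → 2 → 1 with weight 4 and length 2. So λ(A) = 4/2 = 2.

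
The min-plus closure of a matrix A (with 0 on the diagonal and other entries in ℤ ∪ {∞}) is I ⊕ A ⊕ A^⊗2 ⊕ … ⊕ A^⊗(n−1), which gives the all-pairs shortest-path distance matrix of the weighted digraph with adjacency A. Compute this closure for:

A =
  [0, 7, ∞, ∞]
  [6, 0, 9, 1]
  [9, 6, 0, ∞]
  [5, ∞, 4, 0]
Closure =
  [0, 7, 12, 8]
  [6, 0, 5, 1]
  [9, 6, 0, 7]
  [5, 10, 4, 0]

This is the Floyd-Warshall all-pairs shortest-path computation. For each intermediate vertex k = 0, 1, …, 3, update dist[i][j] ← min(dist[i][j], dist[i][k] + dist[k][j]). The final matrix gives, for each (i, j), the minimum total weight of any directed path from i to j (possibly empty when i = j).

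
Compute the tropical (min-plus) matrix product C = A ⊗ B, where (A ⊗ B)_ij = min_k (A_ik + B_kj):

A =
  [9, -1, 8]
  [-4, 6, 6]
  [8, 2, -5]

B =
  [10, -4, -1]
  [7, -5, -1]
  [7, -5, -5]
A ⊗ B =
  [6, -6, -2]
  [6, -8, -5]
  [2, -10, -10]

Apply the min-plus product entry-by-entry:
  C[0][0] = min over k of (A[0][0] + B[0][0] = 9 + 10 = 19, A[0][1] + B[1][0] = -1 + 7 = 6, A[0][2] + B[2][0] = 8 + 7 = 15) = 6 (attained at k = 1)
  C[0][1] = min over k of (A[0][0] + B[0][1] = 9 + -4 = 5, A[0][1] + B[1][1] = -1 + -5 = -6, A[0][2] + B[2][1] = 8 + -5 = 3) = -6 (attained at k = 1)
  C[0][2] = min over k of (A[0][0] + B[0][2] = 9 + -1 = 8, A[0][1] + B[1][2] = -1 + -1 = -2, A[0][2] + B[2][2] = 8 + -5 = 3) = -2 (attained at k = 1)
  C[1][0] = min over k of (A[1][0] + B[0][0] = -4 + 10 = 6, A[1][1] + B[1][0] = 6 + 7 = 13, A[1][2] + B[2][0] = 6 + 7 = 13) = 6 (attained at k = 0)
  C[1][1] = min over k of (A[1][0] + B[0][1] = -4 + -4 = -8, A[1][1] + B[1][1] = 6 + -5 = 1, A[1][2] + B[2][1] = 6 + -5 = 1) = -8 (attained at k = 0)
  C[1][2] = min over k of (A[1][0] + B[0][2] = -4 + -1 = -5, A[1][1] + B[1][2] = 6 + -1 = 5, A[1][2] + B[2][2] = 6 + -5 = 1) = -5 (attained at k = 0)
  C[2][0] = min over k of (A[2][0] + B[0][0] = 8 + 10 = 18, A[2][1] + B[1][0] = 2 + 7 = 9, A[2][2] + B[2][0] = -5 + 7 = 2) = 2 (attained at k = 2)
  C[2][1] = min over k of (A[2][0] + B[0][1] = 8 + -4 = 4, A[2][1] + B[1][1] = 2 + -5 = -3, A[2][2] + B[2][1] = -5 + -5 = -10) = -10 (attained at k = 2)
  C[2][2] = min over k of (A[2][0] + B[0][2] = 8 + -1 = 7, A[2][1] + B[1][2] = 2 + -1 = 1, A[2][2] + B[2][2] = -5 + -5 = -10) = -10 (attained at k = 2)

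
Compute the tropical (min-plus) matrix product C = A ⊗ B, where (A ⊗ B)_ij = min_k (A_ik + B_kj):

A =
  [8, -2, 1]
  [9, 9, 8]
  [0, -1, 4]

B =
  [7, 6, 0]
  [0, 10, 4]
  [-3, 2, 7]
A ⊗ B =
  [-2, 3, 2]
  [5, 10, 9]
  [-1, 6, 0]

Apply the min-plus product entry-by-entry:
  C[0][0] = min over k of (A[0][0] + B[0][0] = 8 + 7 = 15, A[0][1] + B[1][0] = -2 + 0 = -2, A[0][2] + B[2][0] = 1 + -3 = -2) = -2 (attained at k = 1)
  C[0][1] = min over k of (A[0][0] + B[0][1] = 8 + 6 = 14, A[0][1] + B[1][1] = -2 + 10 = 8, A[0][2] + B[2][1] = 1 + 2 = 3) = 3 (attained at k = 2)
  C[0][2] = min over k of (A[0][0] + B[0][2] = 8 + 0 = 8, A[0][1] + B[1][2] = -2 + 4 = 2, A[0][2] + B[2][2] = 1 + 7 = 8) = 2 (attained at k = 1)
  C[1][0] = min over k of (A[1][0] + B[0][0] = 9 + 7 = 16, A[1][1] + B[1][0] = 9 + 0 = 9, A[1][2] + B[2][0] = 8 + -3 = 5) = 5 (attained at k = 2)
  C[1][1] = min over k of (A[1][0] + B[0][1] = 9 + 6 = 15, A[1][1] + B[1][1] = 9 + 10 = 19, A[1][2] + B[2][1] = 8 + 2 = 10) = 10 (attained at k = 2)
  C[1][2] = min over k of (A[1][0] + B[0][2] = 9 + 0 = 9, A[1][1] + B[1][2] = 9 + 4 = 13, A[1][2] + B[2][2] = 8 + 7 = 15) = 9 (attained at k = 0)
  C[2][0] = min over k of (A[2][0] + B[0][0] = 0 + 7 = 7, A[2][1] + B[1][0] = -1 + 0 = -1, A[2][2] + B[2][0] = 4 + -3 = 1) = -1 (attained at k = 1)
  C[2][1] = min over k of (A[2][0] + B[0][1] = 0 + 6 = 6, A[2][1] + B[1][1] = -1 + 10 = 9, A[2][2] + B[2][1] = 4 + 2 = 6) = 6 (attained at k = 0)
  C[2][2] = min over k of (A[2][0] + B[0][2] = 0 + 0 = 0, A[2][1] + B[1][2] = -1 + 4 = 3, A[2][2] + B[2][2] = 4 + 7 = 11) = 0 (attained at k = 0)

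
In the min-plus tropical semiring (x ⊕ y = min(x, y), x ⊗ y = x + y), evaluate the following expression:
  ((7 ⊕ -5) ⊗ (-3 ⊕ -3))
((7 ⊕ -5) ⊗ (-3 ⊕ -3)) = -8

Expand innermost to outermost. Recall ⊕ takes the minimum of its arguments and ⊗ takes their sum. Working out the expression ((7 ⊕ -5) ⊗ (-3 ⊕ -3)) gives -8.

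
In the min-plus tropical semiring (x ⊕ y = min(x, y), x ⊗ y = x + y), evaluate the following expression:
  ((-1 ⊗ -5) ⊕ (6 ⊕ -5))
((-1 ⊗ -5) ⊕ (6 ⊕ -5)) = -6

Expand innermost to outermost. Recall ⊕ takes the minimum of its arguments and ⊗ takes their sum. Working out the expression ((-1 ⊗ -5) ⊕ (6 ⊕ -5)) gives -6.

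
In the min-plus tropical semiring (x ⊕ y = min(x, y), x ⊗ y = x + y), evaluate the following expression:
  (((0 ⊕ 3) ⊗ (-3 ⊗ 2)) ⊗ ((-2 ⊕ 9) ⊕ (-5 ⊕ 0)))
(((0 ⊕ 3) ⊗ (-3 ⊗ 2)) ⊗ ((-2 ⊕ 9) ⊕ (-5 ⊕ 0))) = -6

Expand innermost to outermost. Recall ⊕ takes the minimum of its arguments and ⊗ takes their sum. Working out the expression (((0 ⊕ 3) ⊗ (-3 ⊗ 2)) ⊗ ((-2 ⊕ 9) ⊕ (-5 ⊕ 0))) gives -6.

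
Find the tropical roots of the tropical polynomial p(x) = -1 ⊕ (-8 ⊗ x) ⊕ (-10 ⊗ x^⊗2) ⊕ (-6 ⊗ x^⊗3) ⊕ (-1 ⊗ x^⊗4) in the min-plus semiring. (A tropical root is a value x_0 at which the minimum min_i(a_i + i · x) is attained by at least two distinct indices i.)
Roots: {-5, -4, 2, 7}

Each tropical root is a break point of the lower envelope of the lines y = a_i + i · x (there are 5 lines, with slopes 0, 1, ..., 4). Only the lines that attain the minimum somewhere contribute to roots; other lines are dominated. Here the surviving (envelope) indices are i = 4, i = 3, i = 2, i = 1, i = 0.
Intersections between consecutive envelope lines give the roots: for adjacent envelope indices i < j the intersection is x = (a_i − a_j) / (j − i). Reading off the sorted break points: {-5, -4, 2, 7}.
Verification: at each break x_0, at least two indices attain the minimum of min_i(a_i + i · x_0).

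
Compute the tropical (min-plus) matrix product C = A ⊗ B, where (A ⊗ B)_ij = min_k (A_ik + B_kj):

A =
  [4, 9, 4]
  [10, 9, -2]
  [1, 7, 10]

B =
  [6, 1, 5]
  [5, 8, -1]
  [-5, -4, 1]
A ⊗ B =
  [-1, 0, 5]
  [-7, -6, -1]
  [5, 2, 6]

Apply the min-plus product entry-by-entry:
  C[0][0] = min over k of (A[0][0] + B[0][0] = 4 + 6 = 10, A[0][1] + B[1][0] = 9 + 5 = 14, A[0][2] + B[2][0] = 4 + -5 = -1) = -1 (attained at k = 2)
  C[0][1] = min over k of (A[0][0] + B[0][1] = 4 + 1 = 5, A[0][1] + B[1][1] = 9 + 8 = 17, A[0][2] + B[2][1] = 4 + -4 = 0) = 0 (attained at k = 2)
  C[0][2] = min over k of (A[0][0] + B[0][2] = 4 + 5 = 9, A[0][1] + B[1][2] = 9 + -1 = 8, A[0][2] + B[2][2] = 4 + 1 = 5) = 5 (attained at k = 2)
  C[1][0] = min over k of (A[1][0] + B[0][0] = 10 + 6 = 16, A[1][1] + B[1][0] = 9 + 5 = 14, A[1][2] + B[2][0] = -2 + -5 = -7) = -7 (attained at k = 2)
  C[1][1] = min over k of (A[1][0] + B[0][1] = 10 + 1 = 11, A[1][1] + B[1][1] = 9 + 8 = 17, A[1][2] + B[2][1] = -2 + -4 = -6) = -6 (attained at k = 2)
  C[1][2] = min over k of (A[1][0] + B[0][2] = 10 + 5 = 15, A[1][1] + B[1][2] = 9 + -1 = 8, A[1][2] + B[2][2] = -2 + 1 = -1) = -1 (attained at k = 2)
  C[2][0] = min over k of (A[2][0] + B[0][0] = 1 + 6 = 7, A[2][1] + B[1][0] = 7 + 5 = 12, A[2][2] + B[2][0] = 10 + -5 = 5) = 5 (attained at k = 2)
  C[2][1] = min over k of (A[2][0] + B[0][1] = 1 + 1 = 2, A[2][1] + B[1][1] = 7 + 8 = 15, A[2][2] + B[2][1] = 10 + -4 = 6) = 2 (attained at k = 0)
  C[2][2] = min over k of (A[2][0] + B[0][2] = 1 + 5 = 6, A[2][1] + B[1][2] = 7 + -1 = 6, A[2][2] + B[2][2] = 10 + 1 = 11) = 6 (attained at k = 0)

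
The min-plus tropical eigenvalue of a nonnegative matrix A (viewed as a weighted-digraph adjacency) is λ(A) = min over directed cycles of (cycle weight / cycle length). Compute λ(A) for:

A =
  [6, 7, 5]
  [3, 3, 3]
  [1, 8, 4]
λ(A) = 3

Enumerate directed cycles and compute their means (weight / length). Sample:
  cycle 0 → 0: weight = 6, length = 1, mean = 6/1 ≈ 6.000
  cycle 1 → 1: weight = 3, length = 1, mean = 3/1 ≈ 3.000
  cycle 2 → 2: weight = 4, length = 1, mean = 4/1 ≈ 4.000
  cycle 0 → 1 → 0: weight = 10, length = 2, mean = 10/2 ≈ 5.000
  cycle 0 → 2 → 0: weight = 6, length = 2, mean = 6/2 ≈ 3.000
  cycle 1 → 0 → 1: weight = 10, length = 2, mean = 10/2 ≈ 5.000
Minimum mean = 3.000, attained e.g. along the cycle 1 → 1 with weight 3 and length 1. So λ(A) = 3/1 = 3.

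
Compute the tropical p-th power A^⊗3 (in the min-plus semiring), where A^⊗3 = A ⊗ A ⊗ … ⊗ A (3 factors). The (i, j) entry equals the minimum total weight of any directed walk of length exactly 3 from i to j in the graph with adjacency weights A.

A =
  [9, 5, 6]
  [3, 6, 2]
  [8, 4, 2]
A^⊗3 =
  [13, 11, 9]
  [9, 8, 6]
  [9, 8, 6]

Each entry (A^⊗3)_ij equals the minimum over all length-3 walks i = v_0 → v_1 → … → v_3 = j of Σ_t A[v_t][v_{t+1}]. For example, for (i, j) = (0, 2) we minimise over 9 possible intermediate vertex sequences; the minimum is 9, attained along the walk 0 → 1 → 2 → 2.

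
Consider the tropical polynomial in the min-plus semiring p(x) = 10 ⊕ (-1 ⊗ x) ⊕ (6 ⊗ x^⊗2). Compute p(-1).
p(-1) = -2

A tropical monomial a ⊗ x^⊗i evaluates to a + i · x. Evaluating each term at x = -1:
  Term 0 contributes 10 + 0 · -1 = 10
  Term 1 contributes -1 + 1 · -1 = -2
  Term 2 contributes 6 + 2 · -1 = 4
p(-1) = ⊕ of these = min[10, -2, 4] = -2.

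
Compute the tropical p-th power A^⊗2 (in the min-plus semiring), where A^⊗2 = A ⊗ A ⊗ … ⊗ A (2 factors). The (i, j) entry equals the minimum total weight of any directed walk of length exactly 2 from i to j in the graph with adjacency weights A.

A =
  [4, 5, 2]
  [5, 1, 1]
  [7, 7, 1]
A^⊗2 =
  [8, 6, 3]
  [6, 2, 2]
  [8, 8, 2]

Each entry (A^⊗2)_ij equals the minimum over all length-2 walks i = v_0 → v_1 → … → v_2 = j of Σ_t A[v_t][v_{t+1}]. For example, for (i, j) = (0, 2) we minimise over 3 possible intermediate vertex sequences; the minimum is 3, attained along the walk 0 → 2 → 2.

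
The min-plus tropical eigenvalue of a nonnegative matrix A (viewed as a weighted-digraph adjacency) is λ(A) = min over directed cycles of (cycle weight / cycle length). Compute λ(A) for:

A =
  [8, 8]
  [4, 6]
λ(A) = 6

Enumerate directed cycles and compute their means (weight / length). Sample:
  cycle 0 → 0: weight = 8, length = 1, mean = 8/1 ≈ 8.000
  cycle 1 → 1: weight = 6, length = 1, mean = 6/1 ≈ 6.000
  cycle 0 → 1 → 0: weight = 12, length = 2, mean = 12/2 ≈ 6.000
  cycle 1 → 0 → 1: weight = 12, length = 2, mean = 12/2 ≈ 6.000
Minimum mean = 6.000, attained e.g. along the cycle 1 → 1 with weight 6 and length 1. So λ(A) = 6/1 = 6.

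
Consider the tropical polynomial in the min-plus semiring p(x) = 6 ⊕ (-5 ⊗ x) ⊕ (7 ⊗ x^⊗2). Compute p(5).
p(5) = 0

A tropical monomial a ⊗ x^⊗i evaluates to a + i · x. Evaluating each term at x = 5:
  Term 0 contributes 6 + 0 · 5 = 6
  Term 1 contributes -5 + 1 · 5 = 0
  Term 2 contributes 7 + 2 · 5 = 17
p(5) = ⊕ of these = min[6, 0, 17] = 0.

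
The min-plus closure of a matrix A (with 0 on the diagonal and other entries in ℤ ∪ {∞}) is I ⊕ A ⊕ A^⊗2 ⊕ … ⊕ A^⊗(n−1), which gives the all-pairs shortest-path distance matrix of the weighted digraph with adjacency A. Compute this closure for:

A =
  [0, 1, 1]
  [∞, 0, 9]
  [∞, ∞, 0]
Closure =
  [0, 1, 1]
  [∞, 0, 9]
  [∞, ∞, 0]

This is the Floyd-Warshall all-pairs shortest-path computation. For each intermediate vertex k = 0, 1, …, 2, update dist[i][j] ← min(dist[i][j], dist[i][k] + dist[k][j]). The final matrix gives, for each (i, j), the minimum total weight of any directed path from i to j (possibly empty when i = j).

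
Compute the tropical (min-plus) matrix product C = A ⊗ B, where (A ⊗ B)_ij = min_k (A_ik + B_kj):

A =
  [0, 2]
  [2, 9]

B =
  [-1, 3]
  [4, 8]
A ⊗ B =
  [-1, 3]
  [1, 5]

Apply the min-plus product entry-by-entry:
  C[0][0] = min over k of (A[0][0] + B[0][0] = 0 + -1 = -1, A[0][1] + B[1][0] = 2 + 4 = 6) = -1 (attained at k = 0)
  C[0][1] = min over k of (A[0][0] + B[0][1] = 0 + 3 = 3, A[0][1] + B[1][1] = 2 + 8 = 10) = 3 (attained at k = 0)
  C[1][0] = min over k of (A[1][0] + B[0][0] = 2 + -1 = 1, A[1][1] + B[1][0] = 9 + 4 = 13) = 1 (attained at k = 0)
  C[1][1] = min over k of (A[1][0] + B[0][1] = 2 + 3 = 5, A[1][1] + B[1][1] = 9 + 8 = 17) = 5 (attained at k = 0)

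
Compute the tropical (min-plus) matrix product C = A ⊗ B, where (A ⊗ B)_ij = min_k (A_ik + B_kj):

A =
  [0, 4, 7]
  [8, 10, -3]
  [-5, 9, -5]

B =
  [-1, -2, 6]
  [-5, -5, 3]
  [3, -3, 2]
A ⊗ B =
  [-1, -2, 6]
  [0, -6, -1]
  [-6, -8, -3]

Apply the min-plus product entry-by-entry:
  C[0][0] = min over k of (A[0][0] + B[0][0] = 0 + -1 = -1, A[0][1] + B[1][0] = 4 + -5 = -1, A[0][2] + B[2][0] = 7 + 3 = 10) = -1 (attained at k = 0)
  C[0][1] = min over k of (A[0][0] + B[0][1] = 0 + -2 = -2, A[0][1] + B[1][1] = 4 + -5 = -1, A[0][2] + B[2][1] = 7 + -3 = 4) = -2 (attained at k = 0)
  C[0][2] = min over k of (A[0][0] + B[0][2] = 0 + 6 = 6, A[0][1] + B[1][2] = 4 + 3 = 7, A[0][2] + B[2][2] = 7 + 2 = 9) = 6 (attained at k = 0)
  C[1][0] = min over k of (A[1][0] + B[0][0] = 8 + -1 = 7, A[1][1] + B[1][0] = 10 + -5 = 5, A[1][2] + B[2][0] = -3 + 3 = 0) = 0 (attained at k = 2)
  C[1][1] = min over k of (A[1][0] + B[0][1] = 8 + -2 = 6, A[1][1] + B[1][1] = 10 + -5 = 5, A[1][2] + B[2][1] = -3 + -3 = -6) = -6 (attained at k = 2)
  C[1][2] = min over k of (A[1][0] + B[0][2] = 8 + 6 = 14, A[1][1] + B[1][2] = 10 + 3 = 13, A[1][2] + B[2][2] = -3 + 2 = -1) = -1 (attained at k = 2)
  C[2][0] = min over k of (A[2][0] + B[0][0] = -5 + -1 = -6, A[2][1] + B[1][0] = 9 + -5 = 4, A[2][2] + B[2][0] = -5 + 3 = -2) = -6 (attained at k = 0)
  C[2][1] = min over k of (A[2][0] + B[0][1] = -5 + -2 = -7, A[2][1] + B[1][1] = 9 + -5 = 4, A[2][2] + B[2][1] = -5 + -3 = -8) = -8 (attained at k = 2)
  C[2][2] = min over k of (A[2][0] + B[0][2] = -5 + 6 = 1, A[2][1] + B[1][2] = 9 + 3 = 12, A[2][2] + B[2][2] = -5 + 2 = -3) = -3 (attained at k = 2)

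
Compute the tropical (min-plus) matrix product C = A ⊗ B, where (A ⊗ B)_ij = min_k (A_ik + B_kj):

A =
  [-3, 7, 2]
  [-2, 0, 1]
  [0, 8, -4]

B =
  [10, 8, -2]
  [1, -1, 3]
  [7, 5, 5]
A ⊗ B =
  [7, 5, -5]
  [1, -1, -4]
  [3, 1, -2]

Apply the min-plus product entry-by-entry:
  C[0][0] = min over k of (A[0][0] + B[0][0] = -3 + 10 = 7, A[0][1] + B[1][0] = 7 + 1 = 8, A[0][2] + B[2][0] = 2 + 7 = 9) = 7 (attained at k = 0)
  C[0][1] = min over k of (A[0][0] + B[0][1] = -3 + 8 = 5, A[0][1] + B[1][1] = 7 + -1 = 6, A[0][2] + B[2][1] = 2 + 5 = 7) = 5 (attained at k = 0)
  C[0][2] = min over k of (A[0][0] + B[0][2] = -3 + -2 = -5, A[0][1] + B[1][2] = 7 + 3 = 10, A[0][2] + B[2][2] = 2 + 5 = 7) = -5 (attained at k = 0)
  C[1][0] = min over k of (A[1][0] + B[0][0] = -2 + 10 = 8, A[1][1] + B[1][0] = 0 + 1 = 1, A[1][2] + B[2][0] = 1 + 7 = 8) = 1 (attained at k = 1)
  C[1][1] = min over k of (A[1][0] + B[0][1] = -2 + 8 = 6, A[1][1] + B[1][1] = 0 + -1 = -1, A[1][2] + B[2][1] = 1 + 5 = 6) = -1 (attained at k = 1)
  C[1][2] = min over k of (A[1][0] + B[0][2] = -2 + -2 = -4, A[1][1] + B[1][2] = 0 + 3 = 3, A[1][2] + B[2][2] = 1 + 5 = 6) = -4 (attained at k = 0)
  C[2][0] = min over k of (A[2][0] + B[0][0] = 0 + 10 = 10, A[2][1] + B[1][0] = 8 + 1 = 9, A[2][2] + B[2][0] = -4 + 7 = 3) = 3 (attained at k = 2)
  C[2][1] = min over k of (A[2][0] + B[0][1] = 0 + 8 = 8, A[2][1] + B[1][1] = 8 + -1 = 7, A[2][2] + B[2][1] = -4 + 5 = 1) = 1 (attained at k = 2)
  C[2][2] = min over k of (A[2][0] + B[0][2] = 0 + -2 = -2, A[2][1] + B[1][2] = 8 + 3 = 11, A[2][2] + B[2][2] = -4 + 5 = 1) = -2 (attained at k = 0)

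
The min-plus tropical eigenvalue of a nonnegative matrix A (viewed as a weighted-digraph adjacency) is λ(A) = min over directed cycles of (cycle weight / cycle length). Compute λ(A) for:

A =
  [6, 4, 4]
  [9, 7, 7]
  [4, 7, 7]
λ(A) = 4

Enumerate directed cycles and compute their means (weight / length). Sample:
  cycle 0 → 0: weight = 6, length = 1, mean = 6/1 ≈ 6.000
  cycle 1 → 1: weight = 7, length = 1, mean = 7/1 ≈ 7.000
  cycle 2 → 2: weight = 7, length = 1, mean = 7/1 ≈ 7.000
  cycle 0 → 1 → 0: weight = 13, length = 2, mean = 13/2 ≈ 6.500
  cycle 0 → 2 → 0: weight = 8, length = 2, mean = 8/2 ≈ 4.000
  cycle 1 → 0 → 1: weight = 13, length = 2, mean = 13/2 ≈ 6.500
Minimum mean = 4.000, attained e.g. along the cycle 0 → 2 → 0 with weight 8 and length 2. So λ(A) = 8/2 = 4.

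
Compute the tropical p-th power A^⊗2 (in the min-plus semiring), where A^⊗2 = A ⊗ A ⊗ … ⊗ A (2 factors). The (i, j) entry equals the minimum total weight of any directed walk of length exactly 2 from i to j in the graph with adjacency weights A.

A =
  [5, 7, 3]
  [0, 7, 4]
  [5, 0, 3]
A^⊗2 =
  [7, 3, 6]
  [5, 4, 3]
  [0, 3, 4]

Each entry (A^⊗2)_ij equals the minimum over all length-2 walks i = v_0 → v_1 → … → v_2 = j of Σ_t A[v_t][v_{t+1}]. For example, for (i, j) = (0, 2) we minimise over 3 possible intermediate vertex sequences; the minimum is 6, attained along the walk 0 → 2 → 2.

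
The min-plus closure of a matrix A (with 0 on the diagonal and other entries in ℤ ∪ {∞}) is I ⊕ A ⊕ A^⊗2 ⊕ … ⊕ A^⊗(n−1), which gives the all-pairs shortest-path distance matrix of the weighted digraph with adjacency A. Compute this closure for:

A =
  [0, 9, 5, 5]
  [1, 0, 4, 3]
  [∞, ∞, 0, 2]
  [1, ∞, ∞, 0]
Closure =
  [0, 9, 5, 5]
  [1, 0, 4, 3]
  [3, 12, 0, 2]
  [1, 10, 6, 0]

This is the Floyd-Warshall all-pairs shortest-path computation. For each intermediate vertex k = 0, 1, …, 3, update dist[i][j] ← min(dist[i][j], dist[i][k] + dist[k][j]). The final matrix gives, for each (i, j), the minimum total weight of any directed path from i to j (possibly empty when i = j).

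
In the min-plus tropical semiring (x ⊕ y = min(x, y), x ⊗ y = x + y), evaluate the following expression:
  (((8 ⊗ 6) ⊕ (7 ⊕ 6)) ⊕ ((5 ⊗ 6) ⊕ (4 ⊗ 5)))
(((8 ⊗ 6) ⊕ (7 ⊕ 6)) ⊕ ((5 ⊗ 6) ⊕ (4 ⊗ 5))) = 6

Expand innermost to outermost. Recall ⊕ takes the minimum of its arguments and ⊗ takes their sum. Working out the expression (((8 ⊗ 6) ⊕ (7 ⊕ 6)) ⊕ ((5 ⊗ 6) ⊕ (4 ⊗ 5))) gives 6.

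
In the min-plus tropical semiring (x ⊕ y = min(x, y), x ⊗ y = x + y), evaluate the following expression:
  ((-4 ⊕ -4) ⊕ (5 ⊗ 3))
((-4 ⊕ -4) ⊕ (5 ⊗ 3)) = -4

Expand innermost to outermost. Recall ⊕ takes the minimum of its arguments and ⊗ takes their sum. Working out the expression ((-4 ⊕ -4) ⊕ (5 ⊗ 3)) gives -4.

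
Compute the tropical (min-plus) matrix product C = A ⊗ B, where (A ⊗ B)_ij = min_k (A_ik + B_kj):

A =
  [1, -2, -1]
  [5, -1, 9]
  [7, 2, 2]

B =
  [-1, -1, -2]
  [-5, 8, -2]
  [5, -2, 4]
A ⊗ B =
  [-7, -3, -4]
  [-6, 4, -3]
  [-3, 0, 0]

Apply the min-plus product entry-by-entry:
  C[0][0] = min over k of (A[0][0] + B[0][0] = 1 + -1 = 0, A[0][1] + B[1][0] = -2 + -5 = -7, A[0][2] + B[2][0] = -1 + 5 = 4) = -7 (attained at k = 1)
  C[0][1] = min over k of (A[0][0] + B[0][1] = 1 + -1 = 0, A[0][1] + B[1][1] = -2 + 8 = 6, A[0][2] + B[2][1] = -1 + -2 = -3) = -3 (attained at k = 2)
  C[0][2] = min over k of (A[0][0] + B[0][2] = 1 + -2 = -1, A[0][1] + B[1][2] = -2 + -2 = -4, A[0][2] + B[2][2] = -1 + 4 = 3) = -4 (attained at k = 1)
  C[1][0] = min over k of (A[1][0] + B[0][0] = 5 + -1 = 4, A[1][1] + B[1][0] = -1 + -5 = -6, A[1][2] + B[2][0] = 9 + 5 = 14) = -6 (attained at k = 1)
  C[1][1] = min over k of (A[1][0] + B[0][1] = 5 + -1 = 4, A[1][1] + B[1][1] = -1 + 8 = 7, A[1][2] + B[2][1] = 9 + -2 = 7) = 4 (attained at k = 0)
  C[1][2] = min over k of (A[1][0] + B[0][2] = 5 + -2 = 3, A[1][1] + B[1][2] = -1 + -2 = -3, A[1][2] + B[2][2] = 9 + 4 = 13) = -3 (attained at k = 1)
  C[2][0] = min over k of (A[2][0] + B[0][0] = 7 + -1 = 6, A[2][1] + B[1][0] = 2 + -5 = -3, A[2][2] + B[2][0] = 2 + 5 = 7) = -3 (attained at k = 1)
  C[2][1] = min over k of (A[2][0] + B[0][1] = 7 + -1 = 6, A[2][1] + B[1][1] = 2 + 8 = 10, A[2][2] + B[2][1] = 2 + -2 = 0) = 0 (attained at k = 2)
  C[2][2] = min over k of (A[2][0] + B[0][2] = 7 + -2 = 5, A[2][1] + B[1][2] = 2 + -2 = 0, A[2][2] + B[2][2] = 2 + 4 = 6) = 0 (attained at k = 1)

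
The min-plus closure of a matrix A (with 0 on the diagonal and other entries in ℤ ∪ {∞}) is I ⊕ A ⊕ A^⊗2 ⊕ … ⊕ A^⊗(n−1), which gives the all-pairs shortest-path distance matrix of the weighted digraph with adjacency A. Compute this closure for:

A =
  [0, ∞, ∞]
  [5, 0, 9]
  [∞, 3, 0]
Closure =
  [0, ∞, ∞]
  [5, 0, 9]
  [8, 3, 0]

This is the Floyd-Warshall all-pairs shortest-path computation. For each intermediate vertex k = 0, 1, …, 2, update dist[i][j] ← min(dist[i][j], dist[i][k] + dist[k][j]). The final matrix gives, for each (i, j), the minimum total weight of any directed path from i to j (possibly empty when i = j).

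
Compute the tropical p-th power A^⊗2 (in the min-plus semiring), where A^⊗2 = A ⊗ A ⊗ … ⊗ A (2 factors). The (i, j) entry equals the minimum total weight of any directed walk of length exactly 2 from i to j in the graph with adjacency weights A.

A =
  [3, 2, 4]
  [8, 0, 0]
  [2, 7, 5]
A^⊗2 =
  [6, 2, 2]
  [2, 0, 0]
  [5, 4, 6]

Each entry (A^⊗2)_ij equals the minimum over all length-2 walks i = v_0 → v_1 → … → v_2 = j of Σ_t A[v_t][v_{t+1}]. For example, for (i, j) = (0, 2) we minimise over 3 possible intermediate vertex sequences; the minimum is 2, attained along the walk 0 → 1 → 2.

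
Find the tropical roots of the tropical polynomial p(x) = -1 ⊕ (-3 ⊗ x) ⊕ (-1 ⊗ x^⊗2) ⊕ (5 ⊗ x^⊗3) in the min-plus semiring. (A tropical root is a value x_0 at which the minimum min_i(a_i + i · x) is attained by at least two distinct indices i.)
Roots: {-6, -2, 2}

Each tropical root is a break point of the lower envelope of the lines y = a_i + i · x (there are 4 lines, with slopes 0, 1, ..., 3). Only the lines that attain the minimum somewhere contribute to roots; other lines are dominated. Here the surviving (envelope) indices are i = 3, i = 2, i = 1, i = 0.
Intersections between consecutive envelope lines give the roots: for adjacent envelope indices i < j the intersection is x = (a_i − a_j) / (j − i). Reading off the sorted break points: {-6, -2, 2}.
Verification: at each break x_0, at least two indices attain the minimum of min_i(a_i + i · x_0).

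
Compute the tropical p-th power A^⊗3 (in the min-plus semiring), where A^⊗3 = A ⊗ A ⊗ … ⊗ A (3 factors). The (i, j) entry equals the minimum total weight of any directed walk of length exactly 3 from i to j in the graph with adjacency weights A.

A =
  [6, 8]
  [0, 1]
A^⊗3 =
  [9, 10]
  [2, 3]

Each entry (A^⊗3)_ij equals the minimum over all length-3 walks i = v_0 → v_1 → … → v_3 = j of Σ_t A[v_t][v_{t+1}]. For example, for (i, j) = (0, 1) we minimise over 4 possible intermediate vertex sequences; the minimum is 10, attained along the walk 0 → 1 → 1 → 1.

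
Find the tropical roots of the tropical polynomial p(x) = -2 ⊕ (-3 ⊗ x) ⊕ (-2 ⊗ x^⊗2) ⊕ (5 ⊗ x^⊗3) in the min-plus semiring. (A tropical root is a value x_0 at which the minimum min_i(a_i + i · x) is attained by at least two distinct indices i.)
Roots: {-7, -1, 1}

Each tropical root is a break point of the lower envelope of the lines y = a_i + i · x (there are 4 lines, with slopes 0, 1, ..., 3). Only the lines that attain the minimum somewhere contribute to roots; other lines are dominated. Here the surviving (envelope) indices are i = 3, i = 2, i = 1, i = 0.
Intersections between consecutive envelope lines give the roots: for adjacent envelope indices i < j the intersection is x = (a_i − a_j) / (j − i). Reading off the sorted break points: {-7, -1, 1}.
Verification: at each break x_0, at least two indices attain the minimum of min_i(a_i + i · x_0).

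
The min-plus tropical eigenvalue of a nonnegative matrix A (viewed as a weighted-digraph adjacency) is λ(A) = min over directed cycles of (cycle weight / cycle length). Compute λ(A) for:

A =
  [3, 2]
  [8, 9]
λ(A) = 3

Enumerate directed cycles and compute their means (weight / length). Sample:
  cycle 0 → 0: weight = 3, length = 1, mean = 3/1 ≈ 3.000
  cycle 1 → 1: weight = 9, length = 1, mean = 9/1 ≈ 9.000
  cycle 0 → 1 → 0: weight = 10, length = 2, mean = 10/2 ≈ 5.000
  cycle 1 → 0 → 1: weight = 10, length = 2, mean = 10/2 ≈ 5.000
Minimum mean = 3.000, attained e.g. along the cycle 0 → 0 with weight 3 and length 1. So λ(A) = 3/1 = 3.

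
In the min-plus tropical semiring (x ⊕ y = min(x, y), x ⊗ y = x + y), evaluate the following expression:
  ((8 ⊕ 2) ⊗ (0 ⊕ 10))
((8 ⊕ 2) ⊗ (0 ⊕ 10)) = 2

Expand innermost to outermost. Recall ⊕ takes the minimum of its arguments and ⊗ takes their sum. Working out the expression ((8 ⊕ 2) ⊗ (0 ⊕ 10)) gives 2.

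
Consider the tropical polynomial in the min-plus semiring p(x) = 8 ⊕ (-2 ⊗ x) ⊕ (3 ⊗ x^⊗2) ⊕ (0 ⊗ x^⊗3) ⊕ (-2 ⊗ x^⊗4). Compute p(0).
p(0) = -2

A tropical monomial a ⊗ x^⊗i evaluates to a + i · x. Evaluating each term at x = 0:
  Term 0 contributes 8 + 0 · 0 = 8
  Term 1 contributes -2 + 1 · 0 = -2
  Term 2 contributes 3 + 2 · 0 = 3
  Term 3 contributes 0 + 3 · 0 = 0
  Term 4 contributes -2 + 4 · 0 = -2
p(0) = ⊕ of these = min[8, -2, 3, 0, -2] = -2.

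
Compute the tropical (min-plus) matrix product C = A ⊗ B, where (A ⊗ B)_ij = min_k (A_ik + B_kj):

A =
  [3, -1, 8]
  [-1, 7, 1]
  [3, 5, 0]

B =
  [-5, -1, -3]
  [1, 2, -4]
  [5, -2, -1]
A ⊗ B =
  [-2, 1, -5]
  [-6, -2, -4]
  [-2, -2, -1]

Apply the min-plus product entry-by-entry:
  C[0][0] = min over k of (A[0][0] + B[0][0] = 3 + -5 = -2, A[0][1] + B[1][0] = -1 + 1 = 0, A[0][2] + B[2][0] = 8 + 5 = 13) = -2 (attained at k = 0)
  C[0][1] = min over k of (A[0][0] + B[0][1] = 3 + -1 = 2, A[0][1] + B[1][1] = -1 + 2 = 1, A[0][2] + B[2][1] = 8 + -2 = 6) = 1 (attained at k = 1)
  C[0][2] = min over k of (A[0][0] + B[0][2] = 3 + -3 = 0, A[0][1] + B[1][2] = -1 + -4 = -5, A[0][2] + B[2][2] = 8 + -1 = 7) = -5 (attained at k = 1)
  C[1][0] = min over k of (A[1][0] + B[0][0] = -1 + -5 = -6, A[1][1] + B[1][0] = 7 + 1 = 8, A[1][2] + B[2][0] = 1 + 5 = 6) = -6 (attained at k = 0)
  C[1][1] = min over k of (A[1][0] + B[0][1] = -1 + -1 = -2, A[1][1] + B[1][1] = 7 + 2 = 9, A[1][2] + B[2][1] = 1 + -2 = -1) = -2 (attained at k = 0)
  C[1][2] = min over k of (A[1][0] + B[0][2] = -1 + -3 = -4, A[1][1] + B[1][2] = 7 + -4 = 3, A[1][2] + B[2][2] = 1 + -1 = 0) = -4 (attained at k = 0)
  C[2][0] = min over k of (A[2][0] + B[0][0] = 3 + -5 = -2, A[2][1] + B[1][0] = 5 + 1 = 6, A[2][2] + B[2][0] = 0 + 5 = 5) = -2 (attained at k = 0)
  C[2][1] = min over k of (A[2][0] + B[0][1] = 3 + -1 = 2, A[2][1] + B[1][1] = 5 + 2 = 7, A[2][2] + B[2][1] = 0 + -2 = -2) = -2 (attained at k = 2)
  C[2][2] = min over k of (A[2][0] + B[0][2] = 3 + -3 = 0, A[2][1] + B[1][2] = 5 + -4 = 1, A[2][2] + B[2][2] = 0 + -1 = -1) = -1 (attained at k = 2)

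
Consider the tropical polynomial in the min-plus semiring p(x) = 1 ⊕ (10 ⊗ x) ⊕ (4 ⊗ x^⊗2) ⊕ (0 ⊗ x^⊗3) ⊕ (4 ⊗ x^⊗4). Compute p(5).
p(5) = 1

A tropical monomial a ⊗ x^⊗i evaluates to a + i · x. Evaluating each term at x = 5:
  Term 0 contributes 1 + 0 · 5 = 1
  Term 1 contributes 10 + 1 · 5 = 15
  Term 2 contributes 4 + 2 · 5 = 14
  Term 3 contributes 0 + 3 · 5 = 15
  Term 4 contributes 4 + 4 · 5 = 24
p(5) = ⊕ of these = min[1, 15, 14, 15, 24] = 1.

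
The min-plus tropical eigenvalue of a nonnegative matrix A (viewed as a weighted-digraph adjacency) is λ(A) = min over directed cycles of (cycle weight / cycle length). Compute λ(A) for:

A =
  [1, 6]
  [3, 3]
λ(A) = 1

Enumerate directed cycles and compute their means (weight / length). Sample:
  cycle 0 → 0: weight = 1, length = 1, mean = 1/1 ≈ 1.000
  cycle 1 → 1: weight = 3, length = 1, mean = 3/1 ≈ 3.000
  cycle 0 → 1 → 0: weight = 9, length = 2, mean = 9/2 ≈ 4.500
  cycle 1 → 0 → 1: weight = 9, length = 2, mean = 9/2 ≈ 4.500
Minimum mean = 1.000, attained e.g. along the cycle 0 → 0 with weight 1 and length 1. So λ(A) = 1/1 = 1.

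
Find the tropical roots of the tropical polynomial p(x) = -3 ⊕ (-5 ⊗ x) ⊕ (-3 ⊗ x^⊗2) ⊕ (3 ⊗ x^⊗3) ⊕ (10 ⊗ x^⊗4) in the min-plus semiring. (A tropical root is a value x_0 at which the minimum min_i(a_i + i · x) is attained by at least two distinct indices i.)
Roots: {-7, -6, -2, 2}

Each tropical root is a break point of the lower envelope of the lines y = a_i + i · x (there are 5 lines, with slopes 0, 1, ..., 4). Only the lines that attain the minimum somewhere contribute to roots; other lines are dominated. Here the surviving (envelope) indices are i = 4, i = 3, i = 2, i = 1, i = 0.
Intersections between consecutive envelope lines give the roots: for adjacent envelope indices i < j the intersection is x = (a_i − a_j) / (j − i). Reading off the sorted break points: {-7, -6, -2, 2}.
Verification: at each break x_0, at least two indices attain the minimum of min_i(a_i + i · x_0).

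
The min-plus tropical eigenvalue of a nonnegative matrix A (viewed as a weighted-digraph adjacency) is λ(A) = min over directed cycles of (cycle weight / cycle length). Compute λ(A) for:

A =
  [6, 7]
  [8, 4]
λ(A) = 4

Enumerate directed cycles and compute their means (weight / length). Sample:
  cycle 0 → 0: weight = 6, length = 1, mean = 6/1 ≈ 6.000
  cycle 1 → 1: weight = 4, length = 1, mean = 4/1 ≈ 4.000
  cycle 0 → 1 → 0: weight = 15, length = 2, mean = 15/2 ≈ 7.500
  cycle 1 → 0 → 1: weight = 15, length = 2, mean = 15/2 ≈ 7.500
Minimum mean = 4.000, attained e.g. along the cycle 1 → 1 with weight 4 and length 1. So λ(A) = 4/1 = 4.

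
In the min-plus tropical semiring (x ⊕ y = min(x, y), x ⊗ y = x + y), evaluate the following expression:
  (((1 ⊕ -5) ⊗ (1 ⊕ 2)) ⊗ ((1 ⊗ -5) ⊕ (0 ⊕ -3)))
(((1 ⊕ -5) ⊗ (1 ⊕ 2)) ⊗ ((1 ⊗ -5) ⊕ (0 ⊕ -3))) = -8

Expand innermost to outermost. Recall ⊕ takes the minimum of its arguments and ⊗ takes their sum. Working out the expression (((1 ⊕ -5) ⊗ (1 ⊕ 2)) ⊗ ((1 ⊗ -5) ⊕ (0 ⊕ -3))) gives -8.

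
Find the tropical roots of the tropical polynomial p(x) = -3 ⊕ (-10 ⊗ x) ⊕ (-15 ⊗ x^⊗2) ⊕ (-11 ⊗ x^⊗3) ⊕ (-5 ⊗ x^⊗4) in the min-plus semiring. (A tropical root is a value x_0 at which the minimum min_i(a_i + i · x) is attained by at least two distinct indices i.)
Roots: {-6, -4, 5, 7}

Each tropical root is a break point of the lower envelope of the lines y = a_i + i · x (there are 5 lines, with slopes 0, 1, ..., 4). Only the lines that attain the minimum somewhere contribute to roots; other lines are dominated. Here the surviving (envelope) indices are i = 4, i = 3, i = 2, i = 1, i = 0.
Intersections between consecutive envelope lines give the roots: for adjacent envelope indices i < j the intersection is x = (a_i − a_j) / (j − i). Reading off the sorted break points: {-6, -4, 5, 7}.
Verification: at each break x_0, at least two indices attain the minimum of min_i(a_i + i · x_0).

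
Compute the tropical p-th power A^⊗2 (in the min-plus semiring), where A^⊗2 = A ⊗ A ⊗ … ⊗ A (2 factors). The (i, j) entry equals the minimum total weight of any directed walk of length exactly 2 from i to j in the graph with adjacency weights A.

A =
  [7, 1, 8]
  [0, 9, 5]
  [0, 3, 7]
A^⊗2 =
  [1, 8, 6]
  [5, 1, 8]
  [3, 1, 8]

Each entry (A^⊗2)_ij equals the minimum over all length-2 walks i = v_0 → v_1 → … → v_2 = j of Σ_t A[v_t][v_{t+1}]. For example, for (i, j) = (0, 2) we minimise over 3 possible intermediate vertex sequences; the minimum is 6, attained along the walk 0 → 1 → 2.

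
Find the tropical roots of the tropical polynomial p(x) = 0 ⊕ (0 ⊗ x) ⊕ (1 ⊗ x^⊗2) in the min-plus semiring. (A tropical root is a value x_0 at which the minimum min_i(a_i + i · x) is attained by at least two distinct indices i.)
Roots: {-1, 0}

Each tropical root is a break point of the lower envelope of the lines y = a_i + i · x (there are 3 lines, with slopes 0, 1, ..., 2). Only the lines that attain the minimum somewhere contribute to roots; other lines are dominated. Here the surviving (envelope) indices are i = 2, i = 1, i = 0.
Intersections between consecutive envelope lines give the roots: for adjacent envelope indices i < j the intersection is x = (a_i − a_j) / (j − i). Reading off the sorted break points: {-1, 0}.
Verification: at each break x_0, at least two indices attain the minimum of min_i(a_i + i · x_0).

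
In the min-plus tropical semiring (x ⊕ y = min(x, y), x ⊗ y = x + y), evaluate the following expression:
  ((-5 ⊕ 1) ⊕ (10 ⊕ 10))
((-5 ⊕ 1) ⊕ (10 ⊕ 10)) = -5

Expand innermost to outermost. Recall ⊕ takes the minimum of its arguments and ⊗ takes their sum. Working out the expression ((-5 ⊕ 1) ⊕ (10 ⊕ 10)) gives -5.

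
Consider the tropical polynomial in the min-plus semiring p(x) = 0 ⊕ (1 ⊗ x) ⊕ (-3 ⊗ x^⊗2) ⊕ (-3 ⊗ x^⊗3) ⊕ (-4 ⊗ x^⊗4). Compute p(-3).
p(-3) = -16

A tropical monomial a ⊗ x^⊗i evaluates to a + i · x. Evaluating each term at x = -3:
  Term 0 contributes 0 + 0 · -3 = 0
  Term 1 contributes 1 + 1 · -3 = -2
  Term 2 contributes -3 + 2 · -3 = -9
  Term 3 contributes -3 + 3 · -3 = -12
  Term 4 contributes -4 + 4 · -3 = -16
p(-3) = ⊕ of these = min[0, -2, -9, -12, -16] = -16.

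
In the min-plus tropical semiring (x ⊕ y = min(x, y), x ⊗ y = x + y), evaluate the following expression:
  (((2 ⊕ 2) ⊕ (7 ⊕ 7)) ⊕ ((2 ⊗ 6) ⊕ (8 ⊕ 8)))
(((2 ⊕ 2) ⊕ (7 ⊕ 7)) ⊕ ((2 ⊗ 6) ⊕ (8 ⊕ 8))) = 2

Expand innermost to outermost. Recall ⊕ takes the minimum of its arguments and ⊗ takes their sum. Working out the expression (((2 ⊕ 2) ⊕ (7 ⊕ 7)) ⊕ ((2 ⊗ 6) ⊕ (8 ⊕ 8))) gives 2.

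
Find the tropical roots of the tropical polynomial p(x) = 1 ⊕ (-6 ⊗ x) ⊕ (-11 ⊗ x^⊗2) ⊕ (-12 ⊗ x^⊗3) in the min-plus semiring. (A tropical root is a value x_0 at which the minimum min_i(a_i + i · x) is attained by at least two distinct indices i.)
Roots: {1, 5, 7}

Each tropical root is a break point of the lower envelope of the lines y = a_i + i · x (there are 4 lines, with slopes 0, 1, ..., 3). Only the lines that attain the minimum somewhere contribute to roots; other lines are dominated. Here the surviving (envelope) indices are i = 3, i = 2, i = 1, i = 0.
Intersections between consecutive envelope lines give the roots: for adjacent envelope indices i < j the intersection is x = (a_i − a_j) / (j − i). Reading off the sorted break points: {1, 5, 7}.
Verification: at each break x_0, at least two indices attain the minimum of min_i(a_i + i · x_0).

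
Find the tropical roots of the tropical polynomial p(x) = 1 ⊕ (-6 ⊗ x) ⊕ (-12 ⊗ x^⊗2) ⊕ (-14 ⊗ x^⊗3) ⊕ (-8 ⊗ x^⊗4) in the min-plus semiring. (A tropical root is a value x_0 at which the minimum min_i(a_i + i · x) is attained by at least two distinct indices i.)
Roots: {-6, 2, 6, 7}

Each tropical root is a break point of the lower envelope of the lines y = a_i + i · x (there are 5 lines, with slopes 0, 1, ..., 4). Only the lines that attain the minimum somewhere contribute to roots; other lines are dominated. Here the surviving (envelope) indices are i = 4, i = 3, i = 2, i = 1, i = 0.
Intersections between consecutive envelope lines give the roots: for adjacent envelope indices i < j the intersection is x = (a_i − a_j) / (j − i). Reading off the sorted break points: {-6, 2, 6, 7}.
Verification: at each break x_0, at least two indices attain the minimum of min_i(a_i + i · x_0).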